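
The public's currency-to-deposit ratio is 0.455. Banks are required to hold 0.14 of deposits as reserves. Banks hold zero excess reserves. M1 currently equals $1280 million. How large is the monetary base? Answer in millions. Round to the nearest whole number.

The money multiplier is m = (1 + c) / (rr + c) = (1 + 0.455) / (0.14 + 0.455) ≈ 2.44538.
MB = M / m = 1280 / 2.44538 ≈ 523.436 million.

$523 million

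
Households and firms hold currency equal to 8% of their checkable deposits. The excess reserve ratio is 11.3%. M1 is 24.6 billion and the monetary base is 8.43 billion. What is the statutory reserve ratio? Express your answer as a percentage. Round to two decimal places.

Using m = M/MB = 24.6/8.43 ≈ 2.918149. Since m = (1 + c)/(c + rr + e), the denominator satisfies c + rr + e = (1 + c)/m = (1 + 0.08) / 2.918149 ≈ 0.370098.
With c = 0.08 and e = 0.113, the statutory reserve ratio is 0.370098 − 0.08 − 0.113 = 0.177098.

17.71%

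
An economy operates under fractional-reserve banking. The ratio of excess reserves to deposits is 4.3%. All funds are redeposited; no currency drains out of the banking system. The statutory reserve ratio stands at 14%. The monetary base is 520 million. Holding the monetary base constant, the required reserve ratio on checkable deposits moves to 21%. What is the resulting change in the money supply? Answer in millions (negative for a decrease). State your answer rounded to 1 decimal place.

-786.2 million

Initially m₁ = 1 / (0.14 + 0.043) ≈ 5.46448, so M₁ = 5.46448 × 520 = 2841.5296 million.
After the change m₂ = 1 / (0.21 + 0.043) ≈ 3.95257, so M₂ = 3.95257 × 520 = 2055.3364 million.
ΔM = M₂ − M₁ = 2055.3364 − 2841.5296 = -786.1932 million.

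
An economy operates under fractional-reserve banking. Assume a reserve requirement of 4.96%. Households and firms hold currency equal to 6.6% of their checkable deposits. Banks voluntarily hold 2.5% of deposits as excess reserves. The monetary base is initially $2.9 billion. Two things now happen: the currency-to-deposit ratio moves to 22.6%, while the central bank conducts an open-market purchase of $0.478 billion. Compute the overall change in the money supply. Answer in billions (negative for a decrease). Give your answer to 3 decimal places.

-8.210 billion

Before: m₁ = (1 + 0.066) / (0.0496 + 0.025 + 0.066) ≈ 7.58179, MB₁ = 2.9, so M₁ = 7.58179 × 2.9 ≈ 21.9872 billion.
After: m₂ = (1 + 0.226) / (0.0496 + 0.025 + 0.226) ≈ 4.07851, MB₂ = 2.9 + 0.478 = 3.378, so M₂ = 4.07851 × 3.378 ≈ 13.7772 billion.
ΔM = M₂ − M₁ = 13.7772 − 21.9872 = -8.21 billion.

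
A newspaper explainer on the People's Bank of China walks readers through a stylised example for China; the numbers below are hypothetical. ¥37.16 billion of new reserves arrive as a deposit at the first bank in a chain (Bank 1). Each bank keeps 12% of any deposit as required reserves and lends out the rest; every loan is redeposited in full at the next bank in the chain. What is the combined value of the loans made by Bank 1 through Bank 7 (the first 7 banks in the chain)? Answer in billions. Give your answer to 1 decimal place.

¥161.1 billion

Bank i lends (1 − rr)^i of the original deposit: Bank 1 lends 37.16·0.8800 = 32.7008, Bank 2 lends 37.16·0.8800² ≈ 28.7767, and so on.
Summing a geometric series: total = 37.16·[0.8800·(1 − 0.8800^7) / (1 − 0.8800)] ≈ 161.1398 billion.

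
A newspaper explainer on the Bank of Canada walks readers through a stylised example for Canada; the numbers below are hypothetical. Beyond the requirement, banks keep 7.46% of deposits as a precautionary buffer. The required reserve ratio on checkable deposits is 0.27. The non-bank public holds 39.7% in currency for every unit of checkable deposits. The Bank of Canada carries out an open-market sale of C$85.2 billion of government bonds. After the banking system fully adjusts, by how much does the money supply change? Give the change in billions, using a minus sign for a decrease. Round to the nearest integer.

-160 billion

The money multiplier is m = (1 + c) / (rr + e + c) = (1 + 0.397) / (0.27 + 0.0746 + 0.397) ≈ 1.8838.
The sale removes 85.2 billion of base, so ΔM = m × ΔMB = 1.8838 × (−85.2) ≈ -160.4998 billion.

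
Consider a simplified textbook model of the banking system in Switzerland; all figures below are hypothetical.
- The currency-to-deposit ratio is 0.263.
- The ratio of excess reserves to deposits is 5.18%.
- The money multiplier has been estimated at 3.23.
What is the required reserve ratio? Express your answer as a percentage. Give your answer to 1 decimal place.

7.6%

Using m = 3.23. Since m = (1 + c)/(c + rr + e), the denominator satisfies c + rr + e = (1 + c)/m = (1 + 0.263) / 3.23 ≈ 0.391022.
With c = 0.263 and e = 0.0518, the required reserve ratio is 0.391022 − 0.263 − 0.0518 = 0.076222.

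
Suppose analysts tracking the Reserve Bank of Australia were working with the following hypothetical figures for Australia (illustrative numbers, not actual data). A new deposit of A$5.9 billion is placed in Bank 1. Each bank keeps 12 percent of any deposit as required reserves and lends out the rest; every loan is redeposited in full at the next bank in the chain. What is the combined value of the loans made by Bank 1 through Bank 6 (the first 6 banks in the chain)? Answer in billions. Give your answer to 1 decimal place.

Bank i lends (1 − rr)^i of the original deposit: Bank 1 lends 5.9·0.8800 = 5.1920, Bank 2 lends 5.9·0.8800² ≈ 4.5690, and so on.
Summing a geometric series: total = 5.9·[0.8800·(1 − 0.8800^6) / (1 − 0.8800)] ≈ 23.1734 billion.

A$23.2 billion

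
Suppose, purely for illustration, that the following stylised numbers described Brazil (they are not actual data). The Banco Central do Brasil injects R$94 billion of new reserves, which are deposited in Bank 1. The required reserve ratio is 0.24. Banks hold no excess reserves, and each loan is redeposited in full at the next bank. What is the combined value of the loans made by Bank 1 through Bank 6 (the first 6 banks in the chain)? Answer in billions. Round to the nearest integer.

Bank i lends (1 − rr)^i of the original deposit: Bank 1 lends 94·0.7600 = 71.4400, Bank 2 lends 94·0.7600² = 54.2944, and so on.
Summing a geometric series: total = 94·[0.7600·(1 − 0.7600^6) / (1 − 0.7600)] ≈ 240.3063 billion.

R$240 billion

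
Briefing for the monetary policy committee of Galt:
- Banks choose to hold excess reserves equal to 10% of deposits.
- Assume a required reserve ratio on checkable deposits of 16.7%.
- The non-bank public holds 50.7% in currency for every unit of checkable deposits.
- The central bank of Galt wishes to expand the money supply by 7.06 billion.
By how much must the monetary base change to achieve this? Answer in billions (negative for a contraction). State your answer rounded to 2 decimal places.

3.63 billion

The money multiplier is m = (1 + c) / (rr + e + c) = (1 + 0.507) / (0.167 + 0.1 + 0.507) ≈ 1.9470.
ΔMB = ΔM / m = (+7.06) / 1.9470 ≈ 3.6261 billion.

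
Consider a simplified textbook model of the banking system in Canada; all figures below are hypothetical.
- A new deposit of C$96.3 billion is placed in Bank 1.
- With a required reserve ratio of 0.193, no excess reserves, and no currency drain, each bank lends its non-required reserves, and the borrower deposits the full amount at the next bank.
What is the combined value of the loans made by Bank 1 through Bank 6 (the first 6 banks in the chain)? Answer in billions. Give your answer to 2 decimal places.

Bank i lends (1 − rr)^i of the original deposit: Bank 1 lends 96.3·0.8070 = 77.7141, Bank 2 lends 96.3·0.8070² ≈ 62.7153, and so on.
Summing a geometric series: total = 96.3·[0.8070·(1 − 0.8070^6) / (1 − 0.8070)] ≈ 291.4435 billion.

C$291.44 billion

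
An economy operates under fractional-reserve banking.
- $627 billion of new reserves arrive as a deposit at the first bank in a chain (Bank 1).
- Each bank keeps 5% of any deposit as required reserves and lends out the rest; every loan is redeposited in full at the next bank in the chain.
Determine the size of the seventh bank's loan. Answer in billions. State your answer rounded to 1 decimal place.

Each bank lends a fraction (1 − rr) = 0.9500 of the deposit it receives, so Bank 7 receives 627·0.9500^6 and lends 627·0.9500^7 ≈ 437.8575 billion.

$437.9 billion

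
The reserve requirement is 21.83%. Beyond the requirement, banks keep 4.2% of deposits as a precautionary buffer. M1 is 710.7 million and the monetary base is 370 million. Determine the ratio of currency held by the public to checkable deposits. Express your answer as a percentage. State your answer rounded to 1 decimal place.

Using m = M/MB = 710.7/370 ≈ 1.920811. From m = (1 + c)/(c + rr + e), rearranging gives 1 + c = m·(c + rr + e), so c·(1 − m) = m·(rr + e) − 1.
Hence c = [m·(rr + e) − 1]/(1 − m) = [1.920811 × (0.2183 + 0.042) − 1] / (1 − 1.920811) ≈ 0.543014.

54.3%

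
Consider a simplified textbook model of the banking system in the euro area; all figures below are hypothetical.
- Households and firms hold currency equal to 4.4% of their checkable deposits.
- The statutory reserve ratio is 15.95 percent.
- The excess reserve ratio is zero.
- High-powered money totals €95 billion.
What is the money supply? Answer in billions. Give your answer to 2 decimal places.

€487.37 billion

The money multiplier is m = (1 + c) / (rr + c) = (1 + 0.044) / (0.1595 + 0.044) ≈ 5.13022.
So M = m × MB = 5.13022 × 95 = 487.3709 billion.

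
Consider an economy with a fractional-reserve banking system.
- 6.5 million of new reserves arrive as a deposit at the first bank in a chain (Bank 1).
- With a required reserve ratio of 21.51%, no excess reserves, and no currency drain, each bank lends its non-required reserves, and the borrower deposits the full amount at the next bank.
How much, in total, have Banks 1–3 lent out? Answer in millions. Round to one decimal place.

Bank i lends (1 − rr)^i of the original deposit: Bank 1 lends 6.5·0.7849 ≈ 5.1018, Bank 2 lends 6.5·0.7849² ≈ 4.0044, and so on.
Summing a geometric series: total = 6.5·[0.7849·(1 − 0.7849^3) / (1 − 0.7849)] ≈ 12.2494 million.

12.2 million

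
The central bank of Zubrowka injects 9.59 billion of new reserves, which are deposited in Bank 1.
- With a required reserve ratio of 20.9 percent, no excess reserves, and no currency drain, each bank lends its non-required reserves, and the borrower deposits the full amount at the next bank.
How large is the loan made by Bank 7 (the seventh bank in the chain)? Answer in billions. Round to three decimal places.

Each bank lends a fraction (1 − rr) = 0.7910 of the deposit it receives, so Bank 7 receives 9.59·0.7910^6 and lends 9.59·0.7910^7 ≈ 1.8580 billion.

1.858 billion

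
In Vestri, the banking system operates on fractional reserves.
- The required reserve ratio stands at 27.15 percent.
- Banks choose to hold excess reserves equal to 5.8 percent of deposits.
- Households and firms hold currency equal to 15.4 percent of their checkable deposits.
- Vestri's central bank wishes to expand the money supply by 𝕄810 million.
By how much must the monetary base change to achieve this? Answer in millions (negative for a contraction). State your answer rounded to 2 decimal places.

𝕄339.37 million

The money multiplier is m = (1 + c) / (rr + e + c) = (1 + 0.154) / (0.2715 + 0.058 + 0.154) ≈ 2.386763.
ΔMB = ΔM / m = (+810) / 2.386763 ≈ 339.3718 million.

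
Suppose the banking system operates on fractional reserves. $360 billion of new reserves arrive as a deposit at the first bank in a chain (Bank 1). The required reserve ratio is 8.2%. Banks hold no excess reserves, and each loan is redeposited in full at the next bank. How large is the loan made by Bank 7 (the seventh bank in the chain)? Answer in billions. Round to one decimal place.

Each bank lends a fraction (1 − rr) = 0.9180 of the deposit it receives, so Bank 7 receives 360·0.9180^6 and lends 360·0.9180^7 ≈ 197.7886 billion.

$197.8 billion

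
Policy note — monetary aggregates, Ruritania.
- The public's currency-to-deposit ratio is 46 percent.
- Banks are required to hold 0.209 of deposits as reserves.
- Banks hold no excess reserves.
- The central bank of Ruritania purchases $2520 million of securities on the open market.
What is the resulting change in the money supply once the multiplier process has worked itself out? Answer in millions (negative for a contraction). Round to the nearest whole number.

$5500 million

The money multiplier is m = (1 + c) / (rr + c) = (1 + 0.46) / (0.209 + 0.46) ≈ 2.18236.
The purchase adds 2520 million of base, so ΔM = m × ΔMB = 2.18236 × (+2520) = 5499.5472 million.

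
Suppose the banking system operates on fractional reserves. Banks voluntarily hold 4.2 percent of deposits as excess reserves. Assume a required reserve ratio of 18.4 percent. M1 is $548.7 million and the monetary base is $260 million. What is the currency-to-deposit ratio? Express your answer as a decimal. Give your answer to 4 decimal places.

0.4711

Using m = M/MB = 548.7/260 ≈ 2.110385. From m = (1 + c)/(c + rr + e), rearranging gives 1 + c = m·(c + rr + e), so c·(1 − m) = m·(rr + e) − 1.
Hence c = [m·(rr + e) − 1]/(1 − m) = [2.110385 × (0.184 + 0.042) − 1] / (1 − 2.110385) ≈ 0.471056.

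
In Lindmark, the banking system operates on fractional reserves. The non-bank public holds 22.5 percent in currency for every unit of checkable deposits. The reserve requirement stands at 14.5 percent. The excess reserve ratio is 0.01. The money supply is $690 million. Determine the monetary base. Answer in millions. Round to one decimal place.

The money multiplier is m = (1 + c) / (rr + e + c) = (1 + 0.225) / (0.145 + 0.01 + 0.225) ≈ 3.22368.
MB = M / m = 690 / 3.22368 ≈ 214.0411 million.

$214.0 million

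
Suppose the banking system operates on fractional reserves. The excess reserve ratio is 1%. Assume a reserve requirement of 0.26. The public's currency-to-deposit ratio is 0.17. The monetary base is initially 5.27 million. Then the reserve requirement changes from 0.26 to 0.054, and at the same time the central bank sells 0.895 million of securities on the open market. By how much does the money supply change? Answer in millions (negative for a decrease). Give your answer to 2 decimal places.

Before: m₁ = (1 + 0.17) / (0.26 + 0.01 + 0.17) ≈ 2.6591, MB₁ = 5.27, so M₁ = 2.6591 × 5.27 ≈ 14.0135 million.
After: m₂ = (1 + 0.17) / (0.054 + 0.01 + 0.17) = 5, MB₂ = 5.27 − 0.895 = 4.375, so M₂ = 5 × 4.375 = 21.875 million.
ΔM = M₂ − M₁ = 21.875 − 14.0135 = 7.8615 million.

7.86 million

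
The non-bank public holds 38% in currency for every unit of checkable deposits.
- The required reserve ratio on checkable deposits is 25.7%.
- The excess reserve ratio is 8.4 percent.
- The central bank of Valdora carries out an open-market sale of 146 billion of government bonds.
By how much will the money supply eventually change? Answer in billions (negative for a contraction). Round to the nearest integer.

The money multiplier is m = (1 + c) / (rr + e + c) = (1 + 0.38) / (0.257 + 0.084 + 0.38) ≈ 1.9140.
The sale removes 146 billion of base, so ΔM = m × ΔMB = 1.9140 × (−146) = -279.444 billion.

-279 billion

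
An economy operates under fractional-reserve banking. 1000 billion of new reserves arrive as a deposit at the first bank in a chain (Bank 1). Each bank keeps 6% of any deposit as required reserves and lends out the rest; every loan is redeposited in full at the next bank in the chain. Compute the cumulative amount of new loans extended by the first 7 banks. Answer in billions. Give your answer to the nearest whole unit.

Bank i lends (1 − rr)^i of the original deposit: Bank 1 lends 1000·0.9400 = 940.0000, Bank 2 lends 1000·0.9400² = 883.6000, and so on.
Summing a geometric series: total = 1000·[0.9400·(1 − 0.9400^7) / (1 − 0.9400)] ≈ 5507.1844 billion.

5507 billion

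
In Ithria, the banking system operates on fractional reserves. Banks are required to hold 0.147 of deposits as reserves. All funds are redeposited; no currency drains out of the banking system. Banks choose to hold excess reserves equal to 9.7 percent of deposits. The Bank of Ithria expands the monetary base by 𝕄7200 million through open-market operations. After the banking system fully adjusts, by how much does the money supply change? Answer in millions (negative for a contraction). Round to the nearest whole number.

𝕄29508 million

The money multiplier is m = 1 / (rr + e) = 1 / (0.147 + 0.097) ≈ 4.09836.
The purchase adds 7200 million of base, so ΔM = m × ΔMB = 4.09836 × (+7200) = 29508.192 million.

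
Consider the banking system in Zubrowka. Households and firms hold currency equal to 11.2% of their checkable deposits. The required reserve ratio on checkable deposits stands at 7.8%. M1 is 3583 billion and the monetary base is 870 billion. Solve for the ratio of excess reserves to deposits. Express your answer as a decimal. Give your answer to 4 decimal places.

Using m = M/MB = 3583/870 ≈ 4.118391. Since m = (1 + c)/(c + rr + e), the denominator satisfies c + rr + e = (1 + c)/m = (1 + 0.112) / 4.118391 ≈ 0.270008.
With c = 0.112 and rr = 0.078, the ratio of excess reserves to deposits is 0.270008 − 0.112 − 0.078 = 0.080008.

0.0800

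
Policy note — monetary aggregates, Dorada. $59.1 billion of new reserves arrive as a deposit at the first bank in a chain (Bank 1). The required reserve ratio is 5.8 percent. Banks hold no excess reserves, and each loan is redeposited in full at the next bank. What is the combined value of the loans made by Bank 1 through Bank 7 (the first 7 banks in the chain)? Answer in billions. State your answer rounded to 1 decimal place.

$328.1 billion

Bank i lends (1 − rr)^i of the original deposit: Bank 1 lends 59.1·0.9420 = 55.6722, Bank 2 lends 59.1·0.9420² ≈ 52.4432, and so on.
Summing a geometric series: total = 59.1·[0.9420·(1 − 0.9420^7) / (1 − 0.9420)] ≈ 328.0843 billion.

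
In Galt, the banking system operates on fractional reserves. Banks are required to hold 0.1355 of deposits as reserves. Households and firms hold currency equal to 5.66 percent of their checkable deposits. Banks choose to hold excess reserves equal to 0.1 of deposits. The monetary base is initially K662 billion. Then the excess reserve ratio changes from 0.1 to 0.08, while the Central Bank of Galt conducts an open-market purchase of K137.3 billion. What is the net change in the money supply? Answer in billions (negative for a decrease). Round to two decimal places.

Before: m₁ = (1 + 0.0566) / (0.1355 + 0.1 + 0.0566) ≈ 3.617254, MB₁ = 662, so M₁ = 3.617254 × 662 ≈ 2394.6221 billion.
After: m₂ = (1 + 0.0566) / (0.1355 + 0.08 + 0.0566) ≈ 3.883131, MB₂ = 662 + 137.3 = 799.3, so M₂ = 3.883131 × 799.3 ≈ 3103.7866 billion.
ΔM = M₂ − M₁ = 3103.7866 − 2394.6221 = 709.1645 billion.

K709.16 billion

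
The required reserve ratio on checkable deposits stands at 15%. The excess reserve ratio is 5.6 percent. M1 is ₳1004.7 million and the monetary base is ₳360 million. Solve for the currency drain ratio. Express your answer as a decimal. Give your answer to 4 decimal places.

0.2374

Using m = M/MB = 1004.7/360 ≈ 2.790833. From m = (1 + c)/(c + rr + e), rearranging gives 1 + c = m·(c + rr + e), so c·(1 − m) = m·(rr + e) − 1.
Hence c = [m·(rr + e) − 1]/(1 − m) = [2.790833 × (0.15 + 0.056) − 1] / (1 − 2.790833) ≈ 0.237369.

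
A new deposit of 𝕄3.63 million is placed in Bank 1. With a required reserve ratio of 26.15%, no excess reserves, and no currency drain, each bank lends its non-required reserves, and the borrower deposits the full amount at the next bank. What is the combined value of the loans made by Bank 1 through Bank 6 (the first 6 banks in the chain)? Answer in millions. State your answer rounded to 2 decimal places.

𝕄8.59 million

Bank i lends (1 − rr)^i of the original deposit: Bank 1 lends 3.63·0.7385 ≈ 2.6808, Bank 2 lends 3.63·0.7385² ≈ 1.9797, and so on.
Summing a geometric series: total = 3.63·[0.7385·(1 − 0.7385^6) / (1 − 0.7385)] ≈ 8.5885 million.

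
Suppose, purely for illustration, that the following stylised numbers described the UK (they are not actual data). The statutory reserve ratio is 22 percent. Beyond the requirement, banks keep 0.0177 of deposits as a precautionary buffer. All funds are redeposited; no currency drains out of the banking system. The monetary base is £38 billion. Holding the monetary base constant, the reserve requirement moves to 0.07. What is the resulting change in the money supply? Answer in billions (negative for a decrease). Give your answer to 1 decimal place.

£273.4 billion

Initially m₁ = 1 / (0.22 + 0.0177) ≈ 4.2070, so M₁ = 4.2070 × 38 = 159.866 billion.
After the change m₂ = 1 / (0.07 + 0.0177) ≈ 11.4025, so M₂ = 11.4025 × 38 = 433.295 billion.
ΔM = M₂ − M₁ = 433.295 − 159.866 = 273.429 billion.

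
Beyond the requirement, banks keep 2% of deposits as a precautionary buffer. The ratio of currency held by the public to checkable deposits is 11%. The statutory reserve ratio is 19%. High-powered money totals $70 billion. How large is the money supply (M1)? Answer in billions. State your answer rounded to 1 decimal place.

The money multiplier is m = (1 + c) / (rr + e + c) = (1 + 0.11) / (0.19 + 0.02 + 0.11) ≈ 3.4688.
So M = m × MB = 3.4688 × 70 = 242.816 billion.

$242.8 billion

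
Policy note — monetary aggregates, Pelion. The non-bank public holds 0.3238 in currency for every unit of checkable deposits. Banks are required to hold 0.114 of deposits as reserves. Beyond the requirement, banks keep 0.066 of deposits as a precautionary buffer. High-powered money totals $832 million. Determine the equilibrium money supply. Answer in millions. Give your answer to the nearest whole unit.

The money multiplier is m = (1 + c) / (rr + e + c) = (1 + 0.3238) / (0.114 + 0.066 + 0.3238) ≈ 2.6276.
So M = m × MB = 2.6276 × 832 = 2186.1632 million.

$2186 million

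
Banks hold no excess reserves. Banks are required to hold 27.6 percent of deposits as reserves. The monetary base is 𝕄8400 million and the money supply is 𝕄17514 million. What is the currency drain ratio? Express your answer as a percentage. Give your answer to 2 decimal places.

Using m = M/MB = 17514/8400 = 2.085000. From m = (1 + c)/(c + rr + e), rearranging gives 1 + c = m·(c + rr + e), so c·(1 − m) = m·(rr + e) − 1.
Hence c = [m·(rr + e) − 1]/(1 − m) = [2.085000 × (0.276 + 0) − 1] / (1 − 2.085000) ≈ 0.391281.

39.13%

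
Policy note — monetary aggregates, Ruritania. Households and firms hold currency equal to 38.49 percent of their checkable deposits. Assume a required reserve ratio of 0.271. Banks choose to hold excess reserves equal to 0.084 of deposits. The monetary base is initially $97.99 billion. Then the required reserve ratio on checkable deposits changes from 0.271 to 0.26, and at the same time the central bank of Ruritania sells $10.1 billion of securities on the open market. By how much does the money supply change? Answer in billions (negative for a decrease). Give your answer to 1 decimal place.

-16.4 billion

Before: m₁ = (1 + 0.3849) / (0.271 + 0.084 + 0.3849) ≈ 1.8717, MB₁ = 97.99, so M₁ = 1.8717 × 97.99 ≈ 183.4079 billion.
After: m₂ = (1 + 0.3849) / (0.26 + 0.084 + 0.3849) ≈ 1.9, MB₂ = 97.99 − 10.1 = 87.89, so M₂ = 1.9 × 87.89 = 166.991 billion.
ΔM = M₂ − M₁ = 166.991 − 183.4079 = -16.4169 billion.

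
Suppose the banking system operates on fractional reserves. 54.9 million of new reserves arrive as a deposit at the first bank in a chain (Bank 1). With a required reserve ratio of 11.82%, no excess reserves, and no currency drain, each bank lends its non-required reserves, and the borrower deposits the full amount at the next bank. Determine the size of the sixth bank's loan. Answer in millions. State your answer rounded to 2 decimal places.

25.81 million

Each bank lends a fraction (1 − rr) = 0.8818 of the deposit it receives, so Bank 6 receives 54.9·0.8818^5 and lends 54.9·0.8818^6 ≈ 25.8103 million.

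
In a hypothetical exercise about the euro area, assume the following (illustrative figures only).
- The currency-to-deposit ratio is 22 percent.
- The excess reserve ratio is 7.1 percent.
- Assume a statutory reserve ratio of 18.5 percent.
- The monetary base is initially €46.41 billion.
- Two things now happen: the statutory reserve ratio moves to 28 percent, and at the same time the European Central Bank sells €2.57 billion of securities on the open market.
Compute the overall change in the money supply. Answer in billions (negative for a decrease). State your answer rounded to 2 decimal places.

-25.28 billion

Before: m₁ = (1 + 0.22) / (0.185 + 0.071 + 0.22) ≈ 2.56303, MB₁ = 46.41, so M₁ = 2.56303 × 46.41 ≈ 118.9502 billion.
After: m₂ = (1 + 0.22) / (0.28 + 0.071 + 0.22) ≈ 2.13660, MB₂ = 46.41 − 2.57 = 43.84, so M₂ = 2.13660 × 43.84 ≈ 93.6685 billion.
ΔM = M₂ − M₁ = 93.6685 − 118.9502 = -25.2817 billion.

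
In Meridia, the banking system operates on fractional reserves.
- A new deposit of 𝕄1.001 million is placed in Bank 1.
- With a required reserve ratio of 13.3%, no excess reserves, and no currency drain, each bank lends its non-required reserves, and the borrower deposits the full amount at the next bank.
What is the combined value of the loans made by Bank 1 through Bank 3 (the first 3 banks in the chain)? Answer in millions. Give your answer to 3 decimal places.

Bank i lends (1 − rr)^i of the original deposit: Bank 1 lends 1.001·0.8670 ≈ 0.8679, Bank 2 lends 1.001·0.8670² ≈ 0.7524, and so on.
Summing a geometric series: total = 1.001·[0.8670·(1 − 0.8670^3) / (1 − 0.8670)] ≈ 2.2727 million.

𝕄2.273 million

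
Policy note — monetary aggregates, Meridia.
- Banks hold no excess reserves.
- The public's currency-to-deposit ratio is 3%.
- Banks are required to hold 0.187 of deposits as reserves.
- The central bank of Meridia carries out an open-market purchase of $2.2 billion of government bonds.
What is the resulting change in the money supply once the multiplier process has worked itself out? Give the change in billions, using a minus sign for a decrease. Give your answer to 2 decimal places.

The money multiplier is m = (1 + c) / (rr + c) = (1 + 0.03) / (0.187 + 0.03) ≈ 4.7465.
The purchase adds 2.2 billion of base, so ΔM = m × ΔMB = 4.7465 × (+2.2) = 10.4423 billion.

$10.44 billion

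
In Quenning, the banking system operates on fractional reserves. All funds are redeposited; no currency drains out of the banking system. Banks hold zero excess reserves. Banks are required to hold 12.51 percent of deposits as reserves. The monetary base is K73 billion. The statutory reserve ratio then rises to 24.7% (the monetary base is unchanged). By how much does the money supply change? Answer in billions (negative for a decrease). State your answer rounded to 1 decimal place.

Initially m₁ = 1 / (0.1251) ≈ 7.9936, so M₁ = 7.9936 × 73 = 583.5328 billion.
After the change m₂ = 1 / (0.247) ≈ 4.0486, so M₂ = 4.0486 × 73 = 295.5478 billion.
ΔM = M₂ − M₁ = 295.5478 − 583.5328 = -287.985 billion.

-288.0 billion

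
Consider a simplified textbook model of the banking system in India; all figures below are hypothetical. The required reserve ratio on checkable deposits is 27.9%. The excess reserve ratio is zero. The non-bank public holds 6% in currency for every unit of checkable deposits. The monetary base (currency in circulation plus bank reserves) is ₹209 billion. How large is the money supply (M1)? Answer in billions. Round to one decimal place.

₹653.5 billion

The money multiplier is m = (1 + c) / (rr + c) = (1 + 0.06) / (0.279 + 0.06) ≈ 3.12684.
So M = m × MB = 3.12684 × 209 ≈ 653.5096 billion.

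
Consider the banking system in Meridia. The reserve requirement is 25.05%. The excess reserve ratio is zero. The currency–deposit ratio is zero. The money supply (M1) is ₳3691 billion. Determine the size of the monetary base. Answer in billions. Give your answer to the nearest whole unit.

₳925 billion

With no currency drain and no excess reserves, the money multiplier is m = 1/rr = 1/0.2505 ≈ 3.99202.
The monetary base is MB = M / m = 3691 / 3.99202 ≈ 924.5946 billion.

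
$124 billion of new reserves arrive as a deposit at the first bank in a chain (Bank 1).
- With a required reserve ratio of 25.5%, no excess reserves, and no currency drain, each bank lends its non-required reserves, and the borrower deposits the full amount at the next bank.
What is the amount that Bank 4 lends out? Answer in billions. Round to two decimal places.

$38.20 billion

Each bank lends a fraction (1 − rr) = 0.7450 of the deposit it receives, so Bank 4 receives 124·0.7450^3 and lends 124·0.7450^4 ≈ 38.1985 billion.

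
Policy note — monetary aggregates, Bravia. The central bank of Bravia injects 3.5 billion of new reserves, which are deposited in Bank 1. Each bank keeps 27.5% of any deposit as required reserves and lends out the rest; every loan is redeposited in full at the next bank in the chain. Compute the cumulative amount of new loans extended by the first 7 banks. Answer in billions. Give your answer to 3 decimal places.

8.256 billion

Bank i lends (1 − rr)^i of the original deposit: Bank 1 lends 3.5·0.7250 = 2.5375, Bank 2 lends 3.5·0.7250² ≈ 1.8397, and so on.
Summing a geometric series: total = 3.5·[0.7250·(1 − 0.7250^7) / (1 − 0.7250)] ≈ 8.2558 billion.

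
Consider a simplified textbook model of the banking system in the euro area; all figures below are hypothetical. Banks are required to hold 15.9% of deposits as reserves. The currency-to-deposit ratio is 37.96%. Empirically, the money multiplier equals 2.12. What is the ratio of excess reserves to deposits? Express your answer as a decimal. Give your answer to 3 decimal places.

0.112

Using m = 2.12. Since m = (1 + c)/(c + rr + e), the denominator satisfies c + rr + e = (1 + c)/m = (1 + 0.3796) / 2.12 ≈ 0.650755.
With c = 0.3796 and rr = 0.159, the ratio of excess reserves to deposits is 0.650755 − 0.3796 − 0.159 = 0.112155.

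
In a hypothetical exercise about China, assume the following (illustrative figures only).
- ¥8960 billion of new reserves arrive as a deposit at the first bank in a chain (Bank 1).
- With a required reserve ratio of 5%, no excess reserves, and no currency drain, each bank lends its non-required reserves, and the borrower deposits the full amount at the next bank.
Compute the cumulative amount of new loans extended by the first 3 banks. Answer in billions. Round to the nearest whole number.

¥24280 billion

Bank i lends (1 − rr)^i of the original deposit: Bank 1 lends 8960·0.9500 = 8512.0000, Bank 2 lends 8960·0.9500² = 8086.4000, and so on.
Summing a geometric series: total = 8960·[0.9500·(1 − 0.9500^3) / (1 − 0.9500)] = 24280.4800 billion.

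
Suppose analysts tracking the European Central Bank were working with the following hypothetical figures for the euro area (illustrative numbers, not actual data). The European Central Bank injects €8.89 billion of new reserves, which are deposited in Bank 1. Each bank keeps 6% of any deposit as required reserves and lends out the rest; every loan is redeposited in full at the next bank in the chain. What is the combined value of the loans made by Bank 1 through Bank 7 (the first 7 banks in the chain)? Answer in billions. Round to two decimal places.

Bank i lends (1 − rr)^i of the original deposit: Bank 1 lends 8.89·0.9400 = 8.3566, Bank 2 lends 8.89·0.9400² ≈ 7.8552, and so on.
Summing a geometric series: total = 8.89·[0.9400·(1 − 0.9400^7) / (1 − 0.9400)] ≈ 48.9589 billion.

€48.96 billion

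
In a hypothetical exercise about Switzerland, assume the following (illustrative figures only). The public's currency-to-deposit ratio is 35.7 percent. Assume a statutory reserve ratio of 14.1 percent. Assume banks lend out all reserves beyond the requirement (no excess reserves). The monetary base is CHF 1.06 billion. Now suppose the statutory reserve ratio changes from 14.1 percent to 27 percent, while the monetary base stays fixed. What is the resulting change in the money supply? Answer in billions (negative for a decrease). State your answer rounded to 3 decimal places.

-0.594 billion

Initially m₁ = (1 + 0.357) / (0.141 + 0.357) ≈ 2.72490, so M₁ = 2.72490 × 1.06 ≈ 2.8884 billion.
After the change m₂ = (1 + 0.357) / (0.27 + 0.357) ≈ 2.16427, so M₂ = 2.16427 × 1.06 ≈ 2.2941 billion.
ΔM = M₂ − M₁ = 2.2941 − 2.8884 = -0.5943 billion.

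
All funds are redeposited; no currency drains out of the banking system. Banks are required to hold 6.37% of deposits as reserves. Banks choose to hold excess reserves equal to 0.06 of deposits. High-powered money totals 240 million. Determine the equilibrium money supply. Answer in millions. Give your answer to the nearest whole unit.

1940 million

The money multiplier is m = 1 / (rr + e) = 1 / (0.0637 + 0.06) ≈ 8.0841.
So M = m × MB = 8.0841 × 240 = 1940.184 million.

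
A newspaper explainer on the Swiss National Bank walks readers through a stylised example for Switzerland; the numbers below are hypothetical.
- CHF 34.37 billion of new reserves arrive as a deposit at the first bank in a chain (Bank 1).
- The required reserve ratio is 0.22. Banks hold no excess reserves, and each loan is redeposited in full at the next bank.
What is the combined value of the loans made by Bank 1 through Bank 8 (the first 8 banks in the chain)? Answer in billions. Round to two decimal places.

CHF 105.16 billion

Bank i lends (1 − rr)^i of the original deposit: Bank 1 lends 34.37·0.7800 = 26.8086, Bank 2 lends 34.37·0.7800² ≈ 20.9107, and so on.
Summing a geometric series: total = 34.37·[0.7800·(1 − 0.7800^8) / (1 − 0.7800)] ≈ 105.1614 billion.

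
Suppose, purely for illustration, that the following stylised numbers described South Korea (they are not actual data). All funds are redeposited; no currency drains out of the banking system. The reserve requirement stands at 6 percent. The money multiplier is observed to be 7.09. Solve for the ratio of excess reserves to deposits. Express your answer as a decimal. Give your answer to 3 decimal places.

Using m = 7.09. Since m = (1 + c)/(c + rr + e), the denominator satisfies c + rr + e = (1 + c)/m = (1 + 0) / 7.09 ≈ 0.141044.
With c = 0 and rr = 0.06, the ratio of excess reserves to deposits is 0.141044 − 0 − 0.06 = 0.081044.

0.081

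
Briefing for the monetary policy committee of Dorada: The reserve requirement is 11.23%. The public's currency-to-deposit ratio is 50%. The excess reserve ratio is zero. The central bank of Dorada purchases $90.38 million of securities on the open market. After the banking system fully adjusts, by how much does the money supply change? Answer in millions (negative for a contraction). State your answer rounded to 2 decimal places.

$221.41 million

The money multiplier is m = (1 + c) / (rr + c) = (1 + 0.5) / (0.1123 + 0.5) ≈ 2.44978.
The purchase adds 90.38 million of base, so ΔM = m × ΔMB = 2.44978 × (+90.38) ≈ 221.4111 million.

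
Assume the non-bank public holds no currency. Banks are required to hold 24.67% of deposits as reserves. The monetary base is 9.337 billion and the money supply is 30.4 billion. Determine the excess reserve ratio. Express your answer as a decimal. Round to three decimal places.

Using m = M/MB = 30.4/9.337 ≈ 3.255864. Since m = (1 + c)/(c + rr + e), the denominator satisfies c + rr + e = (1 + c)/m = (1 + 0) / 3.255864 ≈ 0.307138.
With c = 0 and rr = 0.2467, the excess reserve ratio is 0.307138 − 0 − 0.2467 = 0.060438.

0.060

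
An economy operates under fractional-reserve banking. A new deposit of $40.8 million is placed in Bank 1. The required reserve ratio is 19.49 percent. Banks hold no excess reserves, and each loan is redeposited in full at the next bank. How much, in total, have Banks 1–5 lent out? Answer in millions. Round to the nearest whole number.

$112 million

Bank i lends (1 − rr)^i of the original deposit: Bank 1 lends 40.8·0.8051 ≈ 32.8481, Bank 2 lends 40.8·0.8051² ≈ 26.4460, and so on.
Summing a geometric series: total = 40.8·[0.8051·(1 − 0.8051^5) / (1 − 0.8051)] ≈ 111.5286 million.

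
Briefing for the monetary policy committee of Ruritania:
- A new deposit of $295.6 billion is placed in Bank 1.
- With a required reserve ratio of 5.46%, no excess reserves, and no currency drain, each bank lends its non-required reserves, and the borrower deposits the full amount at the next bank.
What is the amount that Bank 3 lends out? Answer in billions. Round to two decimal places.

Each bank lends a fraction (1 − rr) = 0.9454 of the deposit it receives, so Bank 3 receives 295.6·0.9454^2 and lends 295.6·0.9454^3 ≈ 249.7763 billion.

$249.78 billion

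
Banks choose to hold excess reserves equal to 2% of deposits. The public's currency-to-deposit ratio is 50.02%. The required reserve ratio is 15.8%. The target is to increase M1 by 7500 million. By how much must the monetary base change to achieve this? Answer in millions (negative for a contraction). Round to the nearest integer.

3391 million

The money multiplier is m = (1 + c) / (rr + e + c) = (1 + 0.5002) / (0.158 + 0.02 + 0.5002) ≈ 2.21203.
ΔMB = ΔM / m = (+7500) / 2.21203 ≈ 3390.5508 million.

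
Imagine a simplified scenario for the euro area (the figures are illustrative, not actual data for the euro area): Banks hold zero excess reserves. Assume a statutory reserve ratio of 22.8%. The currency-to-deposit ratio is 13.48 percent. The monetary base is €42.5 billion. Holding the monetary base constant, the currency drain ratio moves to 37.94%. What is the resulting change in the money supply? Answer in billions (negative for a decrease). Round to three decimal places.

-36.418 billion

Initially m₁ = (1 + 0.1348) / (0.228 + 0.1348) ≈ 3.127894, so M₁ = 3.127894 × 42.5 ≈ 132.9355 billion.
After the change m₂ = (1 + 0.3794) / (0.228 + 0.3794) ≈ 2.270991, so M₂ = 2.270991 × 42.5 ≈ 96.5171 billion.
ΔM = M₂ − M₁ = 96.5171 − 132.9355 = -36.4184 billion.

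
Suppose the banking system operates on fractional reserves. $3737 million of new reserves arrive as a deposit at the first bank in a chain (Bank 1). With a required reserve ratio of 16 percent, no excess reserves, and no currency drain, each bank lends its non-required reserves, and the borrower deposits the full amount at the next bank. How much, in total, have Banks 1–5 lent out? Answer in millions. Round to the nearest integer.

Bank i lends (1 − rr)^i of the original deposit: Bank 1 lends 3737·0.8400 = 3139.0800, Bank 2 lends 3737·0.8400² = 2636.8272, and so on.
Summing a geometric series: total = 3737·[0.8400·(1 − 0.8400^5) / (1 − 0.8400)] ≈ 11414.2453 million.

$11414 million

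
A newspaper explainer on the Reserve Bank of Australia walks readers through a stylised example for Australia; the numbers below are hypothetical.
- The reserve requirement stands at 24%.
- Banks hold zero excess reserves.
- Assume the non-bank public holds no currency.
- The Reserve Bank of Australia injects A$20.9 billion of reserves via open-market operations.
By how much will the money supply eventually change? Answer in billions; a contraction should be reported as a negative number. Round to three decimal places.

The simple money multiplier is m = 1/rr = 1/0.24 ≈ 4.166667.
An open-market purchase increases the monetary base by 20.9 billion, so ΔM = m × ΔMB = 4.166667 × 20.9 ≈ 87.0833 billion.

A$87.083 billion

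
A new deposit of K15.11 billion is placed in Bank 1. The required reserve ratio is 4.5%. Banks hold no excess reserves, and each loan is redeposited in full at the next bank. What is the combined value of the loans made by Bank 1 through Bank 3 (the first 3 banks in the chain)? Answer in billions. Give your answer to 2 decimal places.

Bank i lends (1 − rr)^i of the original deposit: Bank 1 lends 15.11·0.9550 ≈ 14.4300, Bank 2 lends 15.11·0.9550² ≈ 13.7807, and so on.
Summing a geometric series: total = 15.11·[0.9550·(1 − 0.9550^3) / (1 − 0.9550)] ≈ 41.3713 billion.

K41.37 billion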